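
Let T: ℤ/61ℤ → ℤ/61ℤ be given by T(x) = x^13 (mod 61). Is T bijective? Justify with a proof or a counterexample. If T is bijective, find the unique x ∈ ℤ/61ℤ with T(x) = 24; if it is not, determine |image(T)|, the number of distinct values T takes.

53

Since 61 is prime, the nonzero elements of ℤ/61ℤ form a cyclic group of order 60.
As gcd(13, 60) = 1, raising to the 13th power is a bijection on this group: if x_1^13 ≡ x_2^13 then (x_1x_2^{−1})^13 = 1, and the only element of order dividing gcd(13, 60) = 1 is 1, so x_1 = x_2.
With T(0) = 0 this makes T injective on all of ℤ/61ℤ, hence bijective (finite equal-size domain and codomain). In particular T is bijective.
Since T is bijective, we find the preimage of 24. The inverse of x ↦ x^13 on (ℤ/61ℤ)^× is x ↦ x^37, because 13·37 = 481 = 8·60 + 1 ≡ 1 (mod 60) and x^{60} = 1 for x ≠ 0 (Fermat). So T⁻¹(24) = 24^37 mod 61.
Repeated squaring mod 61: 24^1 ≡ 24, 24^2 ≡ 24² = 576 ≡ 27, 24^4 ≡ 27² = 729 ≡ 58, 24^8 ≡ 58² = 3364 ≡ 9, 24^16 ≡ 9² = 81 ≡ 20, 24^32 ≡ 20² = 400 ≡ 34. Since 37 = 32 + 4 + 1, 24^37 ≡ 34·58·24: 34·58 = 1972 ≡ 20, then 20·24 = 480 ≡ 53. So 24^37 ≡ 53 (mod 61).
Hence T⁻¹(24) = 53.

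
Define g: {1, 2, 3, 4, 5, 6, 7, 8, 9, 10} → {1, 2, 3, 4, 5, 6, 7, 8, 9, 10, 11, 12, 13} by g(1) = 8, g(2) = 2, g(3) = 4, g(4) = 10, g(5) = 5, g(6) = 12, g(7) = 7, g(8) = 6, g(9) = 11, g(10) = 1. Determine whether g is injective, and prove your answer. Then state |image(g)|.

The values g(1), …, g(10) are 8, 2, 4, 10, 5, 12, 7, 6, 11, 1 — all distinct.
So g(x_1) = g(x_2) only when x_1 = x_2, and g is injective.
The image of g is {1, 2, 4, 5, 6, 7, 8, 10, 11, 12}, which has 10 elements.

10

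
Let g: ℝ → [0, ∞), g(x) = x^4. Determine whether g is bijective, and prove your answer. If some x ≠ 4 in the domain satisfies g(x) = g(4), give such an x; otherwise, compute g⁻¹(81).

-4

g(4) = 256 = (−4)^4 = g(−4) (since 4 is even), with 4 ≠ −4. So g is not injective, hence not bijective.
For the follow-up, such an x exists: taking x = −4 ∈ ℝ gives g(−4) = 256 = g(4) with −4 ≠ 4.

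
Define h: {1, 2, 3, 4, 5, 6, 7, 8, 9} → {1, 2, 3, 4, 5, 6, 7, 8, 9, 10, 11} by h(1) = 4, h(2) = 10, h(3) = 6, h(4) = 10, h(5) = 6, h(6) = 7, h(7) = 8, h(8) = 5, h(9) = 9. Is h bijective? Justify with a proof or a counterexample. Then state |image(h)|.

h(2) = 10 = h(4) with 2 ≠ 4, so h is not injective, hence not bijective.
The image of h is {4, 5, 6, 7, 8, 9, 10}, which has 7 elements.

7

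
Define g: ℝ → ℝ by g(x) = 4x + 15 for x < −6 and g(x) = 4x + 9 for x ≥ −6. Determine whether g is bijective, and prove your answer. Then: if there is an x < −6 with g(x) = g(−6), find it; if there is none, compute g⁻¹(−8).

Both pieces are strictly increasing (slopes 4 and 4), so each is injective on its own interval.
The left piece maps (−∞, −6) onto (−∞, −9); the right piece maps [−6, ∞) onto [−15, ∞).
These images overlap. In particular g(−6) = −15 (right piece), and solving 4x + 15 = −15 on the left piece gives x = −15/2 < −6.
So g(−15/2) = g(−6) with −15/2 ≠ −6, and g is not injective, hence not bijective. This x = −15/2 is the requested value below −6.

-15/2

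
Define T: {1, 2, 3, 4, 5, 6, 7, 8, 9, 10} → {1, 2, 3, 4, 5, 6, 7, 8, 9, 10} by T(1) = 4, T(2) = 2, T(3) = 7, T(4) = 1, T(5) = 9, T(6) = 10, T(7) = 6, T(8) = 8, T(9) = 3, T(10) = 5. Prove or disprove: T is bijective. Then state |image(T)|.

The values 4, 2, 7, 1, 9, 10, 6, 8, 3, 5 are a permutation of {1, 2, 3, 4, 5, 6, 7, 8, 9, 10}: each element appears exactly once.
So T is injective and surjective, hence bijective.
The image of T is {1, 2, 3, 4, 5, 6, 7, 8, 9, 10}, which has 10 elements.

10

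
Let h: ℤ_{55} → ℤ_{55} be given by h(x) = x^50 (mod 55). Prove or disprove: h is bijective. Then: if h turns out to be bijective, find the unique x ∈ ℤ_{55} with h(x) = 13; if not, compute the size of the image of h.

h(2): Repeated squaring mod 55: 2^1 ≡ 2, 2^2 ≡ 2² = 4, 2^4 ≡ 4² = 16, 2^8 ≡ 16² = 256 ≡ 36, 2^16 ≡ 36² = 1296 ≡ 31, 2^32 ≡ 31² = 961 ≡ 26. Since 50 = 32 + 16 + 2, 2^50 ≡ 26·31·4: 26·31 = 806 ≡ 36, then 36·4 = 144 ≡ 34. So 2^50 ≡ 34 (mod 55).
h(3): Repeated squaring mod 55: 3^1 ≡ 3, 3^2 ≡ 3² = 9, 3^4 ≡ 9² = 81 ≡ 26, 3^8 ≡ 26² = 676 ≡ 16, 3^16 ≡ 16² = 256 ≡ 36, 3^32 ≡ 36² = 1296 ≡ 31. Since 50 = 32 + 16 + 2, 3^50 ≡ 31·36·9: 31·36 = 1116 ≡ 16, then 16·9 = 144 ≡ 34. So 3^50 ≡ 34 (mod 55).
So h(2) = h(3) = 34 while 2 ≠ 3, hence h is not injective, hence not bijective.
Since h is not bijective, we determine |image(h)|. Computing x^50 mod 55 for each x (by repeated squaring, reducing mod 55 at every step), the values h(0), h(1), …, h(54) are: 0, 1, 34, 34, 1, 45, 1, 34, 34, 1, 45, 11, 34, 34, 1, 45, 1, 34, 34, 1, 45, 1, 44, 34, 1, 45, 1, 34, 34, 1, 45, 1, 34, 44, 1, 45, 1, 34, 34, 1, 45, 1, 34, 34, 11, 45, 1, 34, 34, 1, 45, 1, 34, 34, 1.
The distinct values are {0, 1, 11, 34, 44, 45}; there are 6 of them.

6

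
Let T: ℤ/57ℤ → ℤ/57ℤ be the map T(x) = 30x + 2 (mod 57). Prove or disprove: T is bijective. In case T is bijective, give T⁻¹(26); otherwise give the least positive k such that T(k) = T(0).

We have gcd(30, 57) = 3 > 1. Taking a = 0 and b = 19: T(0) = 2 and T(19) = 30·19 + 2 = 572 ≡ 2 (mod 57).
So T(0) = T(19) while 0 ≠ 19, hence T is not injective, hence not bijective.
Since T is not bijective, we find the least positive k with T(k) = T(0): this means 30k ≡ 0 (mod 57), i.e. 57 ∣ 30k. Since gcd(30, 57) = 3, dividing through by 3 this holds exactly when 19 ∣ 10k, and as gcd(10, 19) = 1, exactly when 19 ∣ k.
The smallest positive such k is 19.

19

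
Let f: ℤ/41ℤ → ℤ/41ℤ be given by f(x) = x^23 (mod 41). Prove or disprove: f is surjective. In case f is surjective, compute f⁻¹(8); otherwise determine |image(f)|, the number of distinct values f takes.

2

Since 41 is prime, the nonzero elements of ℤ/41ℤ form a cyclic group of order 40.
As gcd(23, 40) = 1, raising to the 23rd power is a bijection on this group: if s^23 ≡ t^23 then (st^{−1})^23 = 1, and the only element of order dividing gcd(23, 40) = 1 is 1, so s = t.
With f(0) = 0 this makes f injective on all of ℤ/41ℤ, hence bijective (finite equal-size domain and codomain). In particular f is surjective.
Since f is surjective, we find the preimage of 8. The inverse of x ↦ x^23 on (ℤ/41ℤ)^× is x ↦ x^7, because 23·7 = 161 = 4·40 + 1 ≡ 1 (mod 40) and x^{40} = 1 for x ≠ 0 (Fermat). So f⁻¹(8) = 8^7 mod 41.
Repeated squaring mod 41: 8^1 ≡ 8, 8^2 ≡ 8² = 64 ≡ 23, 8^4 ≡ 23² = 529 ≡ 37. Since 7 = 4 + 2 + 1, 8^7 ≡ 37·23·8: 37·23 = 851 ≡ 31, then 31·8 = 248 ≡ 2. So 8^7 ≡ 2 (mod 41).
Hence f⁻¹(8) = 2.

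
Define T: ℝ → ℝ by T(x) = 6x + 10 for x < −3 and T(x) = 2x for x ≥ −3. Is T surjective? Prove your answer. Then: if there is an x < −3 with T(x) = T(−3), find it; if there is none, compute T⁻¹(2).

Both pieces are strictly increasing (slopes 6 and 2), so each is injective on its own interval.
The left piece maps (−∞, −3) onto (−∞, −8); the right piece maps [−3, ∞) onto [−6, ∞).
The union (−∞, −8) ∪ [−6, ∞) omits the interval between −8 and −6; in particular −8 has no preimage. So T is not surjective.
Because the two images are disjoint, no x < −3 has T(x) = T(−3), so we compute T⁻¹(2): 2 lies in [−6, ∞), so solve 2x = 2: x = (2 − 0)/2 = 1.

1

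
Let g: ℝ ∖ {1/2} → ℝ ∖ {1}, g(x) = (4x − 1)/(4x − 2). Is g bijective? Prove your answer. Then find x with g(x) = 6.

Suppose g(a) = g(b). Cross-multiplying: (4a − 1)(4b − 2) = (4b − 1)(4a − 2).
Expanding both sides and cancelling the symmetric terms leaves −4·(a − b) = 0. Since −4 ≠ 0, a = b. Thus g is injective.
For any y ≠ 1, solving y(4x − 2) = 4x − 1 for x gives a well-defined x ≠ 1/2. So g is surjective.
Hence g is bijective.
Solving g(x) = 6: cross-multiplying gives 4x − 1 = 6(4x − 2), which rearranges to −20x = −11, so x = 11/20.

11/20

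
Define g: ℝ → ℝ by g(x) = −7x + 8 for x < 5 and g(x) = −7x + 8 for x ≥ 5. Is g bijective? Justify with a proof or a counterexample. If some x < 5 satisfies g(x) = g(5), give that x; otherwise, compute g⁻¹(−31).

39/7

Both pieces are strictly decreasing (slopes −7 and −7), so each is injective on its own interval.
The left piece maps (−∞, 5) onto (−27, ∞); the right piece maps [5, ∞) onto (−∞, −27].
Since −27 = −27, the images partition ℝ: g is injective and surjective, hence bijective.
Because the two images are disjoint, no x < 5 has g(x) = g(5), so we compute g⁻¹(−31): −31 lies in (−∞, −27], so solve −7x + 8 = −31: x = (−31 − 8)/(−7) = 39/7.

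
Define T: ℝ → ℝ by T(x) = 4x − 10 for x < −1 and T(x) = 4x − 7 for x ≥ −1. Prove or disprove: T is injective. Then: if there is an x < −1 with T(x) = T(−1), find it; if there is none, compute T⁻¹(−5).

Both pieces are strictly increasing (slopes 4 and 4), so each is injective on its own interval.
The left piece maps (−∞, −1) onto (−∞, −14); the right piece maps [−1, ∞) onto [−11, ∞).
These images are disjoint, so no value is attained by both pieces. Thus T is injective.
Because the two images are disjoint, no x < −1 has T(x) = T(−1), so we compute T⁻¹(−5): −5 lies in [−11, ∞), so solve 4x − 7 = −5: x = (−5 + 7)/4 = 1/2.

1/2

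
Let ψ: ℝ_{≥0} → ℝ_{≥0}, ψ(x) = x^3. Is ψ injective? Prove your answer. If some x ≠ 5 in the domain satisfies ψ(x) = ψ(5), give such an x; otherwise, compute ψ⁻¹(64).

4

On ℝ_{≥0}, x ↦ x^3 is strictly increasing, so ψ(s) = ψ(t) forces s = t. So ψ is injective.
Since x ↦ x^3 is strictly increasing on ℝ_{≥0}, it is injective there, so no x ≠ 5 in the domain has ψ(x) = ψ(5). We therefore compute ψ⁻¹(64) = 64^{1/3} = 4 (indeed 4^3 = 64).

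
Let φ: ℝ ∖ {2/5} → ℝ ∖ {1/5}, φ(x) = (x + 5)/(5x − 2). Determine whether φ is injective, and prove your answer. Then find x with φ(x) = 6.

Suppose φ(s) = φ(t). Cross-multiplying: (s + 5)(5t − 2) = (t + 5)(5s − 2).
Expanding both sides and cancelling the symmetric terms leaves −27·(s − t) = 0. Since −27 ≠ 0, s = t. Thus φ is injective.
Solving φ(x) = 6: cross-multiplying gives x + 5 = 6(5x − 2), which rearranges to −29x = −17, so x = 17/29.

17/29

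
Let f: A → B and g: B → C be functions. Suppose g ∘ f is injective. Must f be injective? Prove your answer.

Suppose f(a) = f(b). Applying g: (g ∘ f)(a) = (g ∘ f)(b). Since g ∘ f is injective, a = b. Hence f is injective.

injective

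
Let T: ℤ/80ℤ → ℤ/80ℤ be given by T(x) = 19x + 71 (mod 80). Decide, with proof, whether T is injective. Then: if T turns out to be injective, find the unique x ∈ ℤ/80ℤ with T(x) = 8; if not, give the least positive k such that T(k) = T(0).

43

By definition, T is injective when T(x_1) = T(x_2) forces x_1 = x_2.
If T(x_1) = T(x_2), then 19x_1 ≡ 19x_2 (mod 80). Because gcd(19, 80) = 1, we may cancel 19 to get x_1 ≡ x_2 (mod 80).
Hence T is injective.
We now compute 19⁻¹ mod 80 explicitly. Euclid's algorithm: 80 = 4·19 + 4, 19 = 4·4 + 3, 4 = 1·3 + 1; back-substituting gives 1 = 59·19 − 14·80, so 19⁻¹ ≡ 59 (mod 80).
Since T is injective, we compute T⁻¹(8): solve 19x + 71 ≡ 8 (mod 80), i.e. 19x ≡ 17 (mod 80).
Multiplying by 19⁻¹ = 59 gives x ≡ 59·17 = 1003 = 12·80 + 43 ≡ 43 (mod 80).
Check: T(43) = 19·43 + 71 = 888 = 11·80 + 8 ≡ 8 (mod 80).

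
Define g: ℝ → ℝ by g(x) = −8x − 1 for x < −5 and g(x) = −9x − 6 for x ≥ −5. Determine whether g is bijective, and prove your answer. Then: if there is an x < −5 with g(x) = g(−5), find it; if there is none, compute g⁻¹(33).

-13/3

Both pieces are strictly decreasing (slopes −8 and −9), so each is injective on its own interval.
The left piece maps (−∞, −5) onto (39, ∞); the right piece maps [−5, ∞) onto (−∞, 39].
Since 39 = 39, the images partition ℝ: g is injective and surjective, hence bijective.
Because the two images are disjoint, no x < −5 has g(x) = g(−5), so we compute g⁻¹(33): 33 lies in (−∞, 39], so solve −9x − 6 = 33: x = (33 + 6)/(−9) = −13/3.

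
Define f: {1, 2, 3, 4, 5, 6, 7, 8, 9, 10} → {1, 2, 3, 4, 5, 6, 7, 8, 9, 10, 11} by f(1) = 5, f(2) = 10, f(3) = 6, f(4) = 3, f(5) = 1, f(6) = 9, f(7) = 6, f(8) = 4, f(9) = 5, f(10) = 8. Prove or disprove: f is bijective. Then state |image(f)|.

8

f(3) = 6 = f(7) with 3 ≠ 7, so f is not injective, hence not bijective.
The image of f is {1, 3, 4, 5, 6, 8, 9, 10}, which has 8 elements.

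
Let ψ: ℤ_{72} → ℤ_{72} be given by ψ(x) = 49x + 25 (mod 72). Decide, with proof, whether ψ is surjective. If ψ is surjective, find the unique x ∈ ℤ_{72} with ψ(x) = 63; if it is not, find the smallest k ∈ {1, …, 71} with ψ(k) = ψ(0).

Since gcd(49, 72) = 1, 49 is invertible modulo 72. Euclid's algorithm: 72 = 1·49 + 23, 49 = 2·23 + 3, 23 = 7·3 + 2, 3 = 1·2 + 1; back-substituting gives 1 = 25·49 − 17·72, so 49⁻¹ ≡ 25 (mod 72).
Then y ↦ 25(y − 25) is a two-sided inverse to ψ, so every y ∈ ℤ_{72} has a preimage.
Therefore ψ is surjective.
Since ψ is surjective, we find ψ⁻¹(63): we need 49x ≡ 63 − 25 ≡ 38 (mod 72). Using 49⁻¹ = 25: x ≡ 25·38 = 950 = 13·72 + 14, so x = 14.
Check: ψ(14) = 49·14 + 25 = 711 = 9·72 + 63 ≡ 63 (mod 72).

14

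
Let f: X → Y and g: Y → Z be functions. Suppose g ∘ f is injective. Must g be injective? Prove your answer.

No. Take X = {1, 2}, Y = {1, 2, 3, 4}, Z = {1, 2, 3, 4}, f(a) = a for each a ∈ X, and g(b) = 3 if b ∈ {3, 4} else g(b) = b.
Then g ∘ f = f is injective (X ⊂ Y and f is the inclusion), but g(3) = g(4) = 3 with 3 ≠ 4, so g is not injective.

not injective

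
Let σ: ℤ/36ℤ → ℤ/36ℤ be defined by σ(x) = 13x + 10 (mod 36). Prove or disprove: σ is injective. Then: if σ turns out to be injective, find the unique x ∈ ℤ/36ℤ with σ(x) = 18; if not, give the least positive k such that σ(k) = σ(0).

20

Recall: injectivity means: for all x_1, x_2 in the domain, σ(x_1) = σ(x_2) implies x_1 = x_2.
Suppose σ(x_1) = σ(x_2) in ℤ/36ℤ. Then 13x_1 + 10 ≡ 13x_2 + 10 (mod 36), therefore 13(x_1 − x_2) ≡ 0 (mod 36).
Since gcd(13, 36) = 1, 13 is invertible modulo 36, therefore x_1 − x_2 ≡ 0 (mod 36), i.e. x_1 = x_2.
So σ is injective.
We now compute 13⁻¹ mod 36 explicitly. Euclid's algorithm: 36 = 2·13 + 10, 13 = 1·10 + 3, 10 = 3·3 + 1; back-substituting gives 1 = 25·13 − 9·36, so 13⁻¹ ≡ 25 (mod 36).
Since σ is injective, we compute σ⁻¹(18): solve 13x + 10 ≡ 18 (mod 36), i.e. 13x ≡ 8 (mod 36).
Multiplying by 13⁻¹ = 25 gives x ≡ 25·8 = 200 = 5·36 + 20 ≡ 20 (mod 36).
Check: σ(20) = 13·20 + 10 = 270 = 7·36 + 18 ≡ 18 (mod 36).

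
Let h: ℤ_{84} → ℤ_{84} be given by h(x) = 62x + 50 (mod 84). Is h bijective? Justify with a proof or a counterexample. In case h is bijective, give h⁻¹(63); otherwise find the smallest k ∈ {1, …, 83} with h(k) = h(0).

We have gcd(62, 84) = 2 > 1. Taking s = 0 and t = 42: h(0) = 50 and h(42) = 62·42 + 50 = 2654 ≡ 50 (mod 84).
So h(0) = h(42) while 0 ≠ 42, therefore h is not injective, hence not bijective.
Since h is not bijective, we find the least positive k with h(k) = h(0): this means 62k ≡ 0 (mod 84), i.e. 84 ∣ 62k. Since gcd(62, 84) = 2, dividing through by 2 this holds exactly when 42 ∣ 31k, and as gcd(31, 42) = 1, exactly when 42 ∣ k.
The smallest positive such k is 42.

42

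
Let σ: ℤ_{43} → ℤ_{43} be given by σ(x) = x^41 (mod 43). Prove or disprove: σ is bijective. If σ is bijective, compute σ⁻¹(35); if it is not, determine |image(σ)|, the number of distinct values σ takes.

16

Since 43 is prime, the nonzero elements of ℤ_{43} form a cyclic group of order 42.
As gcd(41, 42) = 1, raising to the 41st power is a bijection on this group: if a^41 ≡ b^41 then (ab^{−1})^41 = 1, and the only element of order dividing gcd(41, 42) = 1 is 1, so a = b.
With σ(0) = 0 this makes σ injective on all of ℤ_{43}, hence bijective (finite equal-size domain and codomain). In particular σ is bijective.
Since σ is bijective, we find the preimage of 35. The inverse of x ↦ x^41 on (ℤ_{43})^× is x ↦ x^41, because 41·41 = 1681 = 40·42 + 1 ≡ 1 (mod 42) and x^{42} = 1 for x ≠ 0 (Fermat). So σ⁻¹(35) = 35^41 mod 43.
Repeated squaring mod 43: 35^1 ≡ 35, 35^2 ≡ 35² = 1225 ≡ 21, 35^4 ≡ 21² = 441 ≡ 11, 35^8 ≡ 11² = 121 ≡ 35, 35^16 ≡ 35² = 1225 ≡ 21, 35^32 ≡ 21² = 441 ≡ 11. Since 41 = 32 + 8 + 1, 35^41 ≡ 11·35·35: 11·35 = 385 ≡ 41, then 41·35 = 1435 ≡ 16. So 35^41 ≡ 16 (mod 43).
Hence σ⁻¹(35) = 16.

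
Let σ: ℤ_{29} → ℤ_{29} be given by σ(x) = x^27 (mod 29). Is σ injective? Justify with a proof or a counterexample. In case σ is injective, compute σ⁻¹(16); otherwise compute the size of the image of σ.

Since 29 is prime, the nonzero elements of ℤ_{29} form a cyclic group of order 28.
As gcd(27, 28) = 1, raising to the 27th power is a bijection on this group: if u^27 ≡ v^27 then (uv^{−1})^27 = 1, and the only element of order dividing gcd(27, 28) = 1 is 1, so u = v.
With σ(0) = 0 this makes σ injective on all of ℤ_{29}, hence bijective (finite equal-size domain and codomain). In particular σ is injective.
Since σ is injective, we find the preimage of 16. The inverse of x ↦ x^27 on (ℤ_{29})^× is x ↦ x^27, because 27·27 = 729 = 26·28 + 1 ≡ 1 (mod 28) and x^{28} = 1 for x ≠ 0 (Fermat). So σ⁻¹(16) = 16^27 mod 29.
Repeated squaring mod 29: 16^1 ≡ 16, 16^2 ≡ 16² = 256 ≡ 24, 16^4 ≡ 24² = 576 ≡ 25, 16^8 ≡ 25² = 625 ≡ 16, 16^16 ≡ 16² = 256 ≡ 24. Since 27 = 16 + 8 + 2 + 1, 16^27 ≡ 24·16·24·16: 24·16 = 384 ≡ 7, then 7·24 = 168 ≡ 23, then 23·16 = 368 ≡ 20. So 16^27 ≡ 20 (mod 29).
Hence σ⁻¹(16) = 20.

20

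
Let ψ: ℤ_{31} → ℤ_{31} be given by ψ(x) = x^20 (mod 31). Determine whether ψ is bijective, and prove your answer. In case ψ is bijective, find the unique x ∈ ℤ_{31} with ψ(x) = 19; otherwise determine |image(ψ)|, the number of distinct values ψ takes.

ψ(1) = 1^20 = 1.
ψ(2): Repeated squaring mod 31: 2^1 ≡ 2, 2^2 ≡ 2² = 4, 2^4 ≡ 4² = 16, 2^8 ≡ 16² = 256 ≡ 8, 2^16 ≡ 8² = 64 ≡ 2. Since 20 = 16 + 4, 2^20 ≡ 2·16: 2·16 = 32 ≡ 1. So 2^20 ≡ 1 (mod 31).
So ψ(1) = ψ(2) = 1 while 1 ≠ 2, so ψ is not injective, hence not bijective.
Since ψ is not bijective, we determine |image(ψ)|. Computing x^20 mod 31 for each x (by repeated squaring, reducing mod 31 at every step), the values ψ(0), ψ(1), …, ψ(30) are: 0, 1, 1, 5, 1, 25, 5, 5, 1, 25, 25, 25, 5, 25, 5, 1, 1, 5, 25, 5, 25, 25, 25, 1, 5, 5, 25, 1, 5, 1, 1.
The distinct values are {0, 1, 5, 25}; there are 4 of them.

4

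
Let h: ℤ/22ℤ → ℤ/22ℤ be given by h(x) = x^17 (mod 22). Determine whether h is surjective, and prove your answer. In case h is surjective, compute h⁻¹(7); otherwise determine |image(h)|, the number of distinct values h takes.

Computing x^17 mod 22 for each x (by repeated squaring, reducing mod 22 at every step), the values h(0), h(1), …, h(21) are: 0, 1, 18, 9, 16, 3, 8, 17, 2, 15, 10, 11, 12, 7, 20, 5, 14, 19, 6, 13, 4, 21.
Every element of ℤ/22ℤ appears exactly once in this list, so h is a bijection, and in particular surjective.
Since h is surjective, we read off the preimage of 7 from the same table: h(13) = 7, so h⁻¹(7) = 13.

13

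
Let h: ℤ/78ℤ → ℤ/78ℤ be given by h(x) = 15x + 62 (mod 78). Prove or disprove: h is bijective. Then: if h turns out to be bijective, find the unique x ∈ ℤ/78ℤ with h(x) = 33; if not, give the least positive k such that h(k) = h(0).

We have gcd(15, 78) = 3 > 1. Taking a = 0 and b = 26: h(0) = 62 and h(26) = 15·26 + 62 = 452 ≡ 62 (mod 78).
So h(0) = h(26) while 0 ≠ 26, thus h is not injective, hence not bijective.
Since h is not bijective, we find the least positive k with h(k) = h(0): this means 15k ≡ 0 (mod 78), i.e. 78 ∣ 15k. Since gcd(15, 78) = 3, dividing through by 3 this holds exactly when 26 ∣ 5k, and as gcd(5, 26) = 1, exactly when 26 ∣ k.
The smallest positive such k is 26.

26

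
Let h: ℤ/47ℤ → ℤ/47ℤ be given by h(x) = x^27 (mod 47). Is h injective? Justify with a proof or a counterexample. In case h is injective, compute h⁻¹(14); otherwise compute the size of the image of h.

Since 47 is prime, the nonzero elements of ℤ/47ℤ form a cyclic group of order 46.
As gcd(27, 46) = 1, raising to the 27th power is a bijection on this group: if s^27 ≡ t^27 then (st^{−1})^27 = 1, and the only element of order dividing gcd(27, 46) = 1 is 1, so s = t.
With h(0) = 0 this makes h injective on all of ℤ/47ℤ, hence bijective (finite equal-size domain and codomain). In particular h is injective.
Since h is injective, we find the preimage of 14. The inverse of x ↦ x^27 on (ℤ/47ℤ)^× is x ↦ x^29, because 27·29 = 783 = 17·46 + 1 ≡ 1 (mod 46) and x^{46} = 1 for x ≠ 0 (Fermat). So h⁻¹(14) = 14^29 mod 47.
Repeated squaring mod 47: 14^1 ≡ 14, 14^2 ≡ 14² = 196 ≡ 8, 14^4 ≡ 8² = 64 ≡ 17, 14^8 ≡ 17² = 289 ≡ 7, 14^16 ≡ 7² = 49 ≡ 2. Since 29 = 16 + 8 + 4 + 1, 14^29 ≡ 2·7·17·14: 2·7 = 14, then 14·17 = 238 ≡ 3, then 3·14 = 42. So 14^29 ≡ 42 (mod 47).
Hence h⁻¹(14) = 42.

42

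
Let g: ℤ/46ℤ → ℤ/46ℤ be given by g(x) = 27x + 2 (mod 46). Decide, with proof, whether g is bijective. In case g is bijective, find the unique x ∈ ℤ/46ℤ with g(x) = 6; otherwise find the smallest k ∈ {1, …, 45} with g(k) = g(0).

By definition, g is injective if g(x_1) = g(x_2) implies x_1 = x_2.
If g(x_1) = g(x_2), then 27x_1 ≡ 27x_2 (mod 46). Because gcd(27, 46) = 1, we may cancel 27 to get x_1 ≡ x_2 (mod 46).
We now compute 27⁻¹ mod 46 explicitly. Euclid's algorithm: 46 = 1·27 + 19, 27 = 1·19 + 8, 19 = 2·8 + 3, 8 = 2·3 + 2, 3 = 1·2 + 1; back-substituting gives 1 = 29·27 − 17·46, so 27⁻¹ ≡ 29 (mod 46).
For any y ∈ ℤ/46ℤ, x = 29(y − 2) mod 46 satisfies g(x) = 27·29(y − 2) + 2 ≡ y (since 27·29 ≡ 1 mod 46). So every y has a preimage.
Hence g is bijective.
Since g is bijective, we find g⁻¹(6): we need 27x ≡ 6 − 2 ≡ 4 (mod 46). Using 27⁻¹ = 29: x ≡ 29·4 = 116 = 2·46 + 24, so x = 24.
Check: g(24) = 27·24 + 2 = 650 = 14·46 + 6 ≡ 6 (mod 46).

24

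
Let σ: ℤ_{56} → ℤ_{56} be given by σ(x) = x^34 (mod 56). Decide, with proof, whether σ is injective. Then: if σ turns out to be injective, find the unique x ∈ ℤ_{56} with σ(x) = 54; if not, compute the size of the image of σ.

8

σ(6): Repeated squaring mod 56: 6^1 ≡ 6, 6^2 ≡ 6² = 36, 6^4 ≡ 36² = 1296 ≡ 8, 6^8 ≡ 8² = 64 ≡ 8, 6^16 ≡ 8² = 64 ≡ 8, 6^32 ≡ 8² = 64 ≡ 8. Since 34 = 32 + 2, 6^34 ≡ 8·36: 8·36 = 288 ≡ 8. So 6^34 ≡ 8 (mod 56).
σ(8): Repeated squaring mod 56: 8^1 ≡ 8, 8^2 ≡ 8² = 64 ≡ 8, 8^4 ≡ 8² = 64 ≡ 8, 8^8 ≡ 8² = 64 ≡ 8, 8^16 ≡ 8² = 64 ≡ 8, 8^32 ≡ 8² = 64 ≡ 8. Since 34 = 32 + 2, 8^34 ≡ 8·8: 8·8 = 64 ≡ 8. So 8^34 ≡ 8 (mod 56).
So σ(6) = σ(8) = 8 while 6 ≠ 8, therefore σ is not injective.
Since σ is not injective, we determine |image(σ)|. Computing x^34 mod 56 for each x (by repeated squaring, reducing mod 56 at every step), the values σ(0), σ(1), …, σ(55) are: 0, 1, 16, 25, 32, 9, 8, 49, 8, 9, 32, 25, 16, 1, 0, 1, 16, 25, 32, 9, 8, 49, 8, 9, 32, 25, 16, 1, 0, 1, 16, 25, 32, 9, 8, 49, 8, 9, 32, 25, 16, 1, 0, 1, 16, 25, 32, 9, 8, 49, 8, 9, 32, 25, 16, 1.
The distinct values are {0, 1, 8, 9, 16, 25, 32, 49}; there are 8 of them.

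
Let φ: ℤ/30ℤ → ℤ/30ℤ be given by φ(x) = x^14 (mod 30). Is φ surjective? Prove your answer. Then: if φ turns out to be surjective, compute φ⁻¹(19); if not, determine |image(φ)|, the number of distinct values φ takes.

12

φ(2): Repeated squaring mod 30: 2^1 ≡ 2, 2^2 ≡ 2² = 4, 2^4 ≡ 4² = 16, 2^8 ≡ 16² = 256 ≡ 16. Since 14 = 8 + 4 + 2, 2^14 ≡ 16·16·4: 16·16 = 256 ≡ 16, then 16·4 = 64 ≡ 4. So 2^14 ≡ 4 (mod 30).
φ(8): Repeated squaring mod 30: 8^1 ≡ 8, 8^2 ≡ 8² = 64 ≡ 4, 8^4 ≡ 4² = 16, 8^8 ≡ 16² = 256 ≡ 16. Since 14 = 8 + 4 + 2, 8^14 ≡ 16·16·4: 16·16 = 256 ≡ 16, then 16·4 = 64 ≡ 4. So 8^14 ≡ 4 (mod 30).
So φ(2) = φ(8) = 4 while 2 ≠ 8, therefore φ is not injective.
A non-injective map from the 30-element set ℤ/30ℤ to itself takes at most 29 distinct values, so it cannot be surjective. Hence φ is not surjective.
Since φ is not surjective, we determine |image(φ)|. Computing x^14 mod 30 for each x (by repeated squaring, reducing mod 30 at every step), the values φ(0), φ(1), …, φ(29) are: 0, 1, 4, 9, 16, 25, 6, 19, 4, 21, 10, 1, 24, 19, 16, 15, 16, 19, 24, 1, 10, 21, 4, 19, 6, 25, 16, 9, 4, 1.
The distinct values are {0, 1, 4, 6, 9, 10, 15, 16, 19, 21, 24, 25}; there are 12 of them.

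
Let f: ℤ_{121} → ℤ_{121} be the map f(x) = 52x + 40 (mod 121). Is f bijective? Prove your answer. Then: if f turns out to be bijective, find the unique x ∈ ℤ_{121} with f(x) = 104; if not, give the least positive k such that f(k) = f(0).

Recall that f is injective if f(u) = f(v) implies u = v.
If f(u) = f(v), then 52u ≡ 52v (mod 121). Because gcd(52, 121) = 1, we may cancel 52 to get u ≡ v (mod 121).
We now compute 52⁻¹ mod 121 explicitly. Euclid's algorithm: 121 = 2·52 + 17, 52 = 3·17 + 1; back-substituting gives 1 = 7·52 − 3·121, so 52⁻¹ ≡ 7 (mod 121).
Then y ↦ 7(y − 40) is a two-sided inverse to f, so every y ∈ ℤ_{121} has a preimage.
So f is bijective.
Since f is bijective, we compute f⁻¹(104): solve 52x + 40 ≡ 104 (mod 121), i.e. 52x ≡ 64 (mod 121).
Multiplying by 52⁻¹ = 7 gives x ≡ 7·64 = 448 = 3·121 + 85 ≡ 85 (mod 121).
Check: f(85) = 52·85 + 40 = 4460 = 36·121 + 104 ≡ 104 (mod 121).

85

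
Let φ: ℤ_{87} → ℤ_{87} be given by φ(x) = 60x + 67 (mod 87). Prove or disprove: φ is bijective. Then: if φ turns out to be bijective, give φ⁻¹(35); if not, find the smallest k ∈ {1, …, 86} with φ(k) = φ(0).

We have gcd(60, 87) = 3 > 1. Taking u = 0 and v = 29: φ(0) = 67 and φ(29) = 60·29 + 67 = 1807 ≡ 67 (mod 87).
So φ(0) = φ(29) while 0 ≠ 29, thus φ is not injective, hence not bijective.
Since φ is not bijective, we find the least positive k with φ(k) = φ(0): this means 60k ≡ 0 (mod 87), i.e. 87 ∣ 60k. Since gcd(60, 87) = 3, dividing through by 3 this holds exactly when 29 ∣ 20k, and as gcd(20, 29) = 1, exactly when 29 ∣ k.
The smallest positive such k is 29.

29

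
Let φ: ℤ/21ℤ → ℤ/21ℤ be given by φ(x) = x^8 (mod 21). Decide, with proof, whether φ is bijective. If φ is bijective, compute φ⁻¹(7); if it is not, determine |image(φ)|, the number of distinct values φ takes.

φ(2): Repeated squaring mod 21: 2^1 ≡ 2, 2^2 ≡ 2² = 4, 2^4 ≡ 4² = 16, 2^8 ≡ 16² = 256 ≡ 4. So 2^8 ≡ 4 (mod 21).
φ(5): Repeated squaring mod 21: 5^1 ≡ 5, 5^2 ≡ 5² = 25 ≡ 4, 5^4 ≡ 4² = 16, 5^8 ≡ 16² = 256 ≡ 4. So 5^8 ≡ 4 (mod 21).
So φ(2) = φ(5) = 4 while 2 ≠ 5, therefore φ is not injective, hence not bijective.
Since φ is not bijective, we determine |image(φ)|. Computing x^8 mod 21 for each x (by repeated squaring, reducing mod 21 at every step), the values φ(0), φ(1), …, φ(20) are: 0, 1, 4, 9, 16, 4, 15, 7, 1, 18, 16, 16, 18, 1, 7, 15, 4, 16, 9, 4, 1.
The distinct values are {0, 1, 4, 7, 9, 15, 16, 18}; there are 8 of them.

8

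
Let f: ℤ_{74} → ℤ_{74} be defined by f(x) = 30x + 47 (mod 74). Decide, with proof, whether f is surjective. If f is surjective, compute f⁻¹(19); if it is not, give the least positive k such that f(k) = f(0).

Recall: surjectivity means every element of the codomain has a preimage under f.
Since gcd(30, 74) = 2, we have 30x ≡ 0 (mod 2) for all x, so f(x) ≡ 1 (mod 2).
But 0 ≢ 1 (mod 2), so 0 ∈ ℤ_{74} has no preimage. Thus f is not surjective.
Since f is not surjective, we find the least positive k with f(k) = f(0): this means 30k ≡ 0 (mod 74), i.e. 74 ∣ 30k. Since gcd(30, 74) = 2, dividing through by 2 this holds exactly when 37 ∣ 15k, and as gcd(15, 37) = 1, exactly when 37 ∣ k.
The smallest positive such k is 37.

37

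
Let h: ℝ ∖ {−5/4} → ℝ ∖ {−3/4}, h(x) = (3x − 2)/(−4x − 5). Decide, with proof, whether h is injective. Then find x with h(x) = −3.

Suppose h(s) = h(t). Cross-multiplying: (3s − 2)(−4t − 5) = (3t − 2)(−4s − 5).
Expanding both sides and cancelling the symmetric terms leaves −23·(s − t) = 0. Since −23 ≠ 0, s = t. Therefore h is injective.
Solving h(x) = −3: cross-multiplying gives 3x − 2 = −3(−4x − 5), which rearranges to −9x = 17, so x = −17/9.

-17/9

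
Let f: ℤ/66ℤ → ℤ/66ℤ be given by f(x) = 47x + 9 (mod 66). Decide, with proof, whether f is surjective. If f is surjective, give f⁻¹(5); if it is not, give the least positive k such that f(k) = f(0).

Recall that surjectivity means every element of the codomain has a preimage under f.
Since gcd(47, 66) = 1, 47 is invertible modulo 66. Euclid's algorithm: 66 = 1·47 + 19, 47 = 2·19 + 9, 19 = 2·9 + 1; back-substituting gives 1 = 59·47 − 42·66, so 47⁻¹ ≡ 59 (mod 66).
Then y ↦ 59(y − 9) is a two-sided inverse to f, so every y ∈ ℤ/66ℤ has a preimage.
So f is surjective.
Since f is surjective, we find f⁻¹(5): we need 47x ≡ 5 − 9 ≡ 62 (mod 66). Using 47⁻¹ = 59: x ≡ 59·62 = 3658 = 55·66 + 28, so x = 28.
Check: f(28) = 47·28 + 9 = 1325 = 20·66 + 5 ≡ 5 (mod 66).

28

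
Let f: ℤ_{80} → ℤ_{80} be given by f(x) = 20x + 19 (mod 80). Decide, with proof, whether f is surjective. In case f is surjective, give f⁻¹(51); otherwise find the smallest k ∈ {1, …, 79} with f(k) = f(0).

Since gcd(20, 80) = 20, we have 20x ≡ 0 (mod 20) for all x, so f(x) ≡ 19 (mod 20).
But 0 ≢ 19 (mod 20), so 0 ∈ ℤ_{80} has no preimage. Thus f is not surjective.
Since f is not surjective, we find the least positive k with f(k) = f(0): this means 20k ≡ 0 (mod 80), i.e. 80 ∣ 20k. Since gcd(20, 80) = 20, dividing through by 20 this holds exactly when 4 ∣ k.
The smallest positive such k is 4.

4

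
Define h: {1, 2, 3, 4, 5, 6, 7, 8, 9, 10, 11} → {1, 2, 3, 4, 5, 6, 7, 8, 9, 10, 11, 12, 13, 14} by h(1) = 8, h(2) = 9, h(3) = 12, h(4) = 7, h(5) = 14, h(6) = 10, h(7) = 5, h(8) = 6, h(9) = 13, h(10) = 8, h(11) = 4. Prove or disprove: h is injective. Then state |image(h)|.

10

h(1) = 8 = h(10) with 1 ≠ 10, so h is not injective.
The image of h is {4, 5, 6, 7, 8, 9, 10, 12, 13, 14}, which has 10 elements.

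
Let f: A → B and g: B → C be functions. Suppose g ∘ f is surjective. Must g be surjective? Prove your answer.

surjective

Let c ∈ C. Since g ∘ f is surjective, some a ∈ A has g(f(a)) = c. Then b = f(a) ∈ B satisfies g(b) = c. So g is surjective.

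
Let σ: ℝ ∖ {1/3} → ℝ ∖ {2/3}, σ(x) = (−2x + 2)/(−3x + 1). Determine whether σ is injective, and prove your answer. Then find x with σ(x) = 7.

Suppose σ(a) = σ(b). Cross-multiplying: (−2a + 2)(−3b + 1) = (−2b + 2)(−3a + 1).
Expanding both sides and cancelling the symmetric terms leaves 4·(a − b) = 0. Since 4 ≠ 0, a = b. Thus σ is injective.
Solving σ(x) = 7: cross-multiplying gives −2x + 2 = 7(−3x + 1), which rearranges to 19x = 5, so x = 5/19.

5/19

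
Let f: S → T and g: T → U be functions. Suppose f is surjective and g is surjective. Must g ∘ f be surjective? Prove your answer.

surjective

Let c ∈ U. Since g is surjective, there is b ∈ T with g(b) = c. Since f is surjective, there is a ∈ S with f(a) = b.
Then (g ∘ f)(a) = g(b) = c. Hence g ∘ f is surjective.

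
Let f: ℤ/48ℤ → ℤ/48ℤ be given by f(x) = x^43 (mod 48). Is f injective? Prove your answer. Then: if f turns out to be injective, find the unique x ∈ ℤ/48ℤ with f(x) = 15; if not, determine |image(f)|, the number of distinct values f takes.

f(0) = 0^43 = 0.
f(6): Repeated squaring mod 48: 6^1 ≡ 6, 6^2 ≡ 6² = 36, 6^4 ≡ 36² = 1296 ≡ 0, 6^8 ≡ 0² = 0, 6^16 ≡ 0² = 0, 6^32 ≡ 0² = 0. Since 43 = 32 + 8 + 2 + 1, 6^43 ≡ 0·0·36·6: 0·0 = 0, then 0·36 = 0, then 0·6 = 0. So 6^43 ≡ 0 (mod 48).
So f(0) = f(6) = 0 while 0 ≠ 6, so f is not injective.
Since f is not injective, we determine |image(f)|. Computing x^43 mod 48 for each x (by repeated squaring, reducing mod 48 at every step), the values f(0), f(1), …, f(47) are: 0, 1, 32, 27, 16, 29, 0, 7, 32, 9, 16, 35, 0, 37, 32, 15, 16, 17, 0, 43, 32, 45, 16, 23, 0, 25, 32, 3, 16, 5, 0, 31, 32, 33, 16, 11, 0, 13, 32, 39, 16, 41, 0, 19, 32, 21, 16, 47.
The distinct values are {0, 1, 3, 5, 7, 9, 11, 13, 15, 16, 17, 19, 21, 23, 25, 27, 29, 31, 32, 33, 35, 37, 39, 41, 43, 45, 47}; there are 27 of them.

27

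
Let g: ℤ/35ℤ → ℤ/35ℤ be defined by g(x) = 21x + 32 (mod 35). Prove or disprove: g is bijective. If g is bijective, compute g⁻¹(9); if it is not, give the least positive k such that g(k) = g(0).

We have gcd(21, 35) = 7 > 1. Taking s = 0 and t = 5: g(0) = 32 and g(5) = 21·5 + 32 = 137 ≡ 32 (mod 35).
So g(0) = g(5) while 0 ≠ 5, so g is not injective, hence not bijective.
Since g is not bijective, we find the least positive k with g(k) = g(0): this means 21k ≡ 0 (mod 35), i.e. 35 ∣ 21k. Since gcd(21, 35) = 7, dividing through by 7 this holds exactly when 5 ∣ 3k, and as gcd(3, 5) = 1, exactly when 5 ∣ k.
The smallest positive such k is 5.

5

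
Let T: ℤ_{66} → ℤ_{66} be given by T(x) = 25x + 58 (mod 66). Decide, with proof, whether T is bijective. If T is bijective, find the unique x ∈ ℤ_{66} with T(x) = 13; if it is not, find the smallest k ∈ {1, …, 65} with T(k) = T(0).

By definition, injectivity means: for all a, b in the domain, T(a) = T(b) implies a = b.
Suppose T(a) = T(b) in ℤ_{66}. Then 25a + 58 ≡ 25b + 58 (mod 66), therefore 25(a − b) ≡ 0 (mod 66).
Since gcd(25, 66) = 1, 25 is invertible modulo 66, thus a − b ≡ 0 (mod 66), i.e. a = b.
We now compute 25⁻¹ mod 66 explicitly. Euclid's algorithm: 66 = 2·25 + 16, 25 = 1·16 + 9, 16 = 1·9 + 7, 9 = 1·7 + 2, 7 = 3·2 + 1; back-substituting gives 1 = 37·25 − 14·66, so 25⁻¹ ≡ 37 (mod 66).
For any y ∈ ℤ_{66}, x = 37(y − 58) mod 66 satisfies T(x) = 25·37(y − 58) + 58 ≡ y (since 25·37 ≡ 1 mod 66). So every y has a preimage.
So T is bijective.
Since T is bijective, we compute T⁻¹(13): solve 25x + 58 ≡ 13 (mod 66), i.e. 25x ≡ 21 (mod 66).
Multiplying by 25⁻¹ = 37 gives x ≡ 37·21 = 777 = 11·66 + 51 ≡ 51 (mod 66).
Check: T(51) = 25·51 + 58 = 1333 = 20·66 + 13 ≡ 13 (mod 66).

51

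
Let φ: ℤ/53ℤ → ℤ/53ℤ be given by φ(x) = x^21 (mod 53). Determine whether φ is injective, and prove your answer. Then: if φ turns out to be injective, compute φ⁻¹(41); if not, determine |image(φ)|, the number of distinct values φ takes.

Since 53 is prime, the nonzero elements of ℤ/53ℤ form a cyclic group of order 52.
As gcd(21, 52) = 1, raising to the 21st power is a bijection on this group: if x_1^21 ≡ x_2^21 then (x_1x_2^{−1})^21 = 1, and the only element of order dividing gcd(21, 52) = 1 is 1, so x_1 = x_2.
With φ(0) = 0 this makes φ injective on all of ℤ/53ℤ, hence bijective (finite equal-size domain and codomain). In particular φ is injective.
Since φ is injective, we find the preimage of 41. The inverse of x ↦ x^21 on (ℤ/53ℤ)^× is x ↦ x^5, because 21·5 = 105 = 2·52 + 1 ≡ 1 (mod 52) and x^{52} = 1 for x ≠ 0 (Fermat). So φ⁻¹(41) = 41^5 mod 53.
Repeated squaring mod 53: 41^1 ≡ 41, 41^2 ≡ 41² = 1681 ≡ 38, 41^4 ≡ 38² = 1444 ≡ 13. Since 5 = 4 + 1, 41^5 ≡ 13·41: 13·41 = 533 ≡ 3. So 41^5 ≡ 3 (mod 53).
Hence φ⁻¹(41) = 3.

3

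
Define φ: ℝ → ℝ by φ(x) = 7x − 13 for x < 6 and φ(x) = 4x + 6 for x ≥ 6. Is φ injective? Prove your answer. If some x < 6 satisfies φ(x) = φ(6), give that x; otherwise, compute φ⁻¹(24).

37/7

Both pieces are strictly increasing (slopes 7 and 4), so each is injective on its own interval.
The left piece maps (−∞, 6) onto (−∞, 29); the right piece maps [6, ∞) onto [30, ∞).
These images are disjoint, so no value is attained by both pieces. Hence φ is injective.
Because the two images are disjoint, no x < 6 has φ(x) = φ(6), so we compute φ⁻¹(24): 24 lies in (−∞, 29), so solve 7x − 13 = 24: x = (24 + 13)/7 = 37/7.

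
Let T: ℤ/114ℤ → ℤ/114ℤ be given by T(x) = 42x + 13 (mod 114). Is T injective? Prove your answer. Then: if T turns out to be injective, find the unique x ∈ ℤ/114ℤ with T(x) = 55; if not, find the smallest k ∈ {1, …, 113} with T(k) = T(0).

19

Recall that T is injective if T(s) = T(t) implies s = t.
We have gcd(42, 114) = 6 > 1. Taking s = 0 and t = 19: T(0) = 13 and T(19) = 42·19 + 13 = 811 ≡ 13 (mod 114).
So T(0) = T(19) while 0 ≠ 19, therefore T is not injective.
Since T is not injective, we find the least positive k with T(k) = T(0): this means 42k ≡ 0 (mod 114), i.e. 114 ∣ 42k. Since gcd(42, 114) = 6, dividing through by 6 this holds exactly when 19 ∣ 7k, and as gcd(7, 19) = 1, exactly when 19 ∣ k.
The smallest positive such k is 19.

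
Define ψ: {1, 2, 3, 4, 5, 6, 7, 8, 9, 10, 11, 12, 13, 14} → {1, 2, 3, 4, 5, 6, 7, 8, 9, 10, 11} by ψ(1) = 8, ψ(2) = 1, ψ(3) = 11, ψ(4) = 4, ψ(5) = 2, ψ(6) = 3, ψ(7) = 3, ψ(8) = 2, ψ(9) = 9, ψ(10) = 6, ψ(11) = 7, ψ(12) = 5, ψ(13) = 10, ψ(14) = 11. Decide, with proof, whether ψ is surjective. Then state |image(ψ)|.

11

Every element of the codomain has a preimage: 1 = ψ(2), 2 = ψ(5), 3 = ψ(6), 4 = ψ(4), 5 = ψ(12), 6 = ψ(10), 7 = ψ(11), 8 = ψ(1), 9 = ψ(9), 10 = ψ(13), 11 = ψ(3).
So ψ is surjective.
The image of ψ is {1, 2, 3, 4, 5, 6, 7, 8, 9, 10, 11}, which has 11 elements.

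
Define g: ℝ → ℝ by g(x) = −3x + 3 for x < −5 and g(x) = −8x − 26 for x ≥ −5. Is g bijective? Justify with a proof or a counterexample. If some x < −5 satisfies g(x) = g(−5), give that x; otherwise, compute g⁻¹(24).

-7

Both pieces are strictly decreasing (slopes −3 and −8), so each is injective on its own interval.
The left piece maps (−∞, −5) onto (18, ∞); the right piece maps [−5, ∞) onto (−∞, 14].
The images leave a gap (18 has no preimage), so g is not surjective, hence not bijective.
Because the two images are disjoint, no x < −5 has g(x) = g(−5), so we compute g⁻¹(24): 24 lies in (18, ∞), so solve −3x + 3 = 24: x = (24 − 3)/(−3) = −7.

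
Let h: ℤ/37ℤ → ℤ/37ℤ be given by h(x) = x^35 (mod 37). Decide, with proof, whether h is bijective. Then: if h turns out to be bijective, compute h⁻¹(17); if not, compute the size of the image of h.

24

Since 37 is prime, the nonzero elements of ℤ/37ℤ form a cyclic group of order 36.
As gcd(35, 36) = 1, raising to the 35th power is a bijection on this group: if x_1^35 ≡ x_2^35 then (x_1x_2^{−1})^35 = 1, and the only element of order dividing gcd(35, 36) = 1 is 1, so x_1 = x_2.
With h(0) = 0 this makes h injective on all of ℤ/37ℤ, hence bijective (finite equal-size domain and codomain). In particular h is bijective.
Since h is bijective, we find the preimage of 17. The inverse of x ↦ x^35 on (ℤ/37ℤ)^× is x ↦ x^35, because 35·35 = 1225 = 34·36 + 1 ≡ 1 (mod 36) and x^{36} = 1 for x ≠ 0 (Fermat). So h⁻¹(17) = 17^35 mod 37.
Repeated squaring mod 37: 17^1 ≡ 17, 17^2 ≡ 17² = 289 ≡ 30, 17^4 ≡ 30² = 900 ≡ 12, 17^8 ≡ 12² = 144 ≡ 33, 17^16 ≡ 33² = 1089 ≡ 16, 17^32 ≡ 16² = 256 ≡ 34. Since 35 = 32 + 2 + 1, 17^35 ≡ 34·30·17: 34·30 = 1020 ≡ 21, then 21·17 = 357 ≡ 24. So 17^35 ≡ 24 (mod 37).
Hence h⁻¹(17) = 24.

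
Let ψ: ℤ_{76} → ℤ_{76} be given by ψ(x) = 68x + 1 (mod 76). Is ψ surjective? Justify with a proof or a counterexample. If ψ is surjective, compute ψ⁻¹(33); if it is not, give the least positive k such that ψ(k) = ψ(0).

19

Since gcd(68, 76) = 4, we have 68x ≡ 0 (mod 4) for all x, so ψ(x) ≡ 1 (mod 4).
But 0 ≢ 1 (mod 4), so 0 ∈ ℤ_{76} has no preimage. Therefore ψ is not surjective.
Since ψ is not surjective, we find the least positive k with ψ(k) = ψ(0): this means 68k ≡ 0 (mod 76), i.e. 76 ∣ 68k. Since gcd(68, 76) = 4, dividing through by 4 this holds exactly when 19 ∣ 17k, and as gcd(17, 19) = 1, exactly when 19 ∣ k.
The smallest positive such k is 19.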